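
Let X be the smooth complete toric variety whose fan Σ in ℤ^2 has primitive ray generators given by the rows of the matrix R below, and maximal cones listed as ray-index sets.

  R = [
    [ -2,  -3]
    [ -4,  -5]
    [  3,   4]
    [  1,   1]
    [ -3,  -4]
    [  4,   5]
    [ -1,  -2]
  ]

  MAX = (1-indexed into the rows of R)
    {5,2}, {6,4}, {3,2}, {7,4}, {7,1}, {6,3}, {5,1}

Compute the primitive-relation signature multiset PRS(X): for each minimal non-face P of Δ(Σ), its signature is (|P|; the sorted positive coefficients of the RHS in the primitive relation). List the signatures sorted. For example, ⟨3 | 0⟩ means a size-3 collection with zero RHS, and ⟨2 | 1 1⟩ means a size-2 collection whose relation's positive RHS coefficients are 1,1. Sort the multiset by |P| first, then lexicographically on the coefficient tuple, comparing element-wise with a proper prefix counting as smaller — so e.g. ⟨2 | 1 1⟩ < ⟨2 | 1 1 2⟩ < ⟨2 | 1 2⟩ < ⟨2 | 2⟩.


Δ(Σ) — 7 vertices, 14 min non-faces:

  • {2,6}:  v_{2} + v_{6} = 0  →  sig = ⟨2 | 0⟩
  • {3,5}:  v_{3} + v_{5} = 0  →  sig = ⟨2 | 0⟩
  • {1,3}:  v_{1} + v_{3} = v_{4}  →  sig = ⟨2 | 1⟩
  • {1,4}:  v_{1} + v_{4} = v_{7}  →  sig = ⟨2 | 1⟩
  • {2,4}:  v_{2} + v_{4} = v_{5}  →  sig = ⟨2 | 1⟩
  • {3,4}:  v_{3} + v_{4} = v_{6}  →  sig = ⟨2 | 1⟩
  • {4,5}:  v_{4} + v_{5} = v_{1}  →  sig = ⟨2 | 1⟩
  • {5,6}:  v_{5} + v_{6} = v_{4}  →  sig = ⟨2 | 1⟩
  • {2,7}:  v_{2} + v_{7} = v_{1} + v_{5}  →  sig = ⟨2 | 1 1⟩
  • {1,2}:  v_{1} + v_{2} = 2·v_{5}  →  sig = ⟨2 | 2⟩
  • {1,6}:  v_{1} + v_{6} = 2·v_{4}  →  sig = ⟨2 | 2⟩
  • {3,7}:  v_{3} + v_{7} = 2·v_{4}  →  sig = ⟨2 | 2⟩
  • {5,7}:  v_{5} + v_{7} = 2·v_{1}  →  sig = ⟨2 | 2⟩
  • {6,7}:  v_{6} + v_{7} = 3·v_{4}  →  sig = ⟨2 | 3⟩

Signatures (|P|; sorted positive RHS coefficients), sorted:
{ ⟨2 | 0⟩ ×2,  ⟨2 | 1⟩ ×6,  ⟨2 | 1 1⟩,  ⟨2 | 2⟩ ×4,  ⟨2 | 3⟩ }


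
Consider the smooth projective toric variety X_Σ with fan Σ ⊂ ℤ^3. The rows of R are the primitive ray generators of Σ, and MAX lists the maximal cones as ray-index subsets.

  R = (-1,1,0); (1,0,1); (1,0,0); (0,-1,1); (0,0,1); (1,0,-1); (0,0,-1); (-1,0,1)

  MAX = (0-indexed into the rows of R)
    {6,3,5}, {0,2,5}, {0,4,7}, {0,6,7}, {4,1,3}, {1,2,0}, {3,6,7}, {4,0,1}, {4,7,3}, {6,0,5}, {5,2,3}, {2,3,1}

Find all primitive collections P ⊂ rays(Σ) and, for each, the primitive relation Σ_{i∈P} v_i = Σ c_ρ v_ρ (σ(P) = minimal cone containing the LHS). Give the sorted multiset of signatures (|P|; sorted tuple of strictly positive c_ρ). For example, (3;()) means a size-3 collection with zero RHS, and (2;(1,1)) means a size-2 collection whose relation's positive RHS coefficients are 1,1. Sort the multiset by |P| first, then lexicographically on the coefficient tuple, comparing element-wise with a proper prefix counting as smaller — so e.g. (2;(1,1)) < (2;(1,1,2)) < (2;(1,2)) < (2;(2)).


|primitive collections| = 10. Relations:

  • {4,6}:  v_{4} + v_{6} = 0 ; sig = (2;())
  • {5,7}:  v_{5} + v_{7} = 0 ; sig = (2;())
  • {0,3}:  v_{0} + v_{3} = v_{7} ; sig = (2;(1))
  • {1,6}:  v_{1} + v_{6} = v_{2} ; sig = (2;(1))
  • {2,4}:  v_{2} + v_{4} = v_{1} ; sig = (2;(1))
  • {2,6}:  v_{2} + v_{6} = v_{5} ; sig = (2;(1))
  • {2,7}:  v_{2} + v_{7} = v_{4} ; sig = (2;(1))
  • {4,5}:  v_{4} + v_{5} = v_{2} ; sig = (2;(1))
  • {1,5}:  v_{1} + v_{5} = 2·v_{2} ; sig = (2;(2))
  • {1,7}:  v_{1} + v_{7} = 2·v_{4} ; sig = (2;(2))

Hence PRS(X_Σ) =
    (2;())
    (2;())
    (2;(1))
    (2;(1))
    (2;(1))
    (2;(1))
    (2;(1))
    (2;(1))
    (2;(2))
    (2;(2))


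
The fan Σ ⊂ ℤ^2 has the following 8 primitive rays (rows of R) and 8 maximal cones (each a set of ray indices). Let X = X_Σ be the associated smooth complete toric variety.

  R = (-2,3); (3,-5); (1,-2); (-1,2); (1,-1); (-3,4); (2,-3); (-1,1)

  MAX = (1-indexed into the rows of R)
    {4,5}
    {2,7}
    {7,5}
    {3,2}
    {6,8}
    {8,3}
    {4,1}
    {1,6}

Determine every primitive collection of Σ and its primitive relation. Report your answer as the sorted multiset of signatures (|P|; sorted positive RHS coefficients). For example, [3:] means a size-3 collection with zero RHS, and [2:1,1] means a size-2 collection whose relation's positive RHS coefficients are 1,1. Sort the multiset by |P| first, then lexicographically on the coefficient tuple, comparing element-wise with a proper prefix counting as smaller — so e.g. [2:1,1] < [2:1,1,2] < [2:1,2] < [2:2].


Δ(Σ) — 8 vertices, 20 min non-faces:

  • {1,7}:  v_{1} + v_{7} = 0  ⟹  sig = [2:]
  • {3,4}:  v_{3} + v_{4} = 0  ⟹  sig = [2:]
  • {5,8}:  v_{5} + v_{8} = 0  ⟹  sig = [2:]
  • {1,2}:  v_{1} + v_{2} = v_{3}  ⟹  sig = [2:1]
  • {1,3}:  v_{1} + v_{3} = v_{8}  ⟹  sig = [2:1]
  • {1,5}:  v_{1} + v_{5} = v_{4}  ⟹  sig = [2:1]
  • {1,8}:  v_{1} + v_{8} = v_{6}  ⟹  sig = [2:1]
  • {2,4}:  v_{2} + v_{4} = v_{7}  ⟹  sig = [2:1]
  • {3,5}:  v_{3} + v_{5} = v_{7}  ⟹  sig = [2:1]
  • {3,7}:  v_{3} + v_{7} = v_{2}  ⟹  sig = [2:1]
  • {4,7}:  v_{4} + v_{7} = v_{5}  ⟹  sig = [2:1]
  • {4,8}:  v_{4} + v_{8} = v_{1}  ⟹  sig = [2:1]
  • {5,6}:  v_{5} + v_{6} = v_{1}  ⟹  sig = [2:1]
  • {6,7}:  v_{6} + v_{7} = v_{8}  ⟹  sig = [2:1]
  • {7,8}:  v_{7} + v_{8} = v_{3}  ⟹  sig = [2:1]
  • {2,6}:  v_{2} + v_{6} = v_{3} + v_{8}  ⟹  sig = [2:1,1]
  • {2,5}:  v_{2} + v_{5} = 2·v_{7}  ⟹  sig = [2:2]
  • {2,8}:  v_{2} + v_{8} = 2·v_{3}  ⟹  sig = [2:2]
  • {3,6}:  v_{3} + v_{6} = 2·v_{8}  ⟹  sig = [2:2]
  • {4,6}:  v_{4} + v_{6} = 2·v_{1}  ⟹  sig = [2:2]

Hence PRS(X_Σ) =
    |P|=2: 20 collections, coeffs (), (), (), (1), (1), (1), (1), (1), (1), (1), (1), (1), (1), (1), (1), (1,1), (2), (2), (2), (2)


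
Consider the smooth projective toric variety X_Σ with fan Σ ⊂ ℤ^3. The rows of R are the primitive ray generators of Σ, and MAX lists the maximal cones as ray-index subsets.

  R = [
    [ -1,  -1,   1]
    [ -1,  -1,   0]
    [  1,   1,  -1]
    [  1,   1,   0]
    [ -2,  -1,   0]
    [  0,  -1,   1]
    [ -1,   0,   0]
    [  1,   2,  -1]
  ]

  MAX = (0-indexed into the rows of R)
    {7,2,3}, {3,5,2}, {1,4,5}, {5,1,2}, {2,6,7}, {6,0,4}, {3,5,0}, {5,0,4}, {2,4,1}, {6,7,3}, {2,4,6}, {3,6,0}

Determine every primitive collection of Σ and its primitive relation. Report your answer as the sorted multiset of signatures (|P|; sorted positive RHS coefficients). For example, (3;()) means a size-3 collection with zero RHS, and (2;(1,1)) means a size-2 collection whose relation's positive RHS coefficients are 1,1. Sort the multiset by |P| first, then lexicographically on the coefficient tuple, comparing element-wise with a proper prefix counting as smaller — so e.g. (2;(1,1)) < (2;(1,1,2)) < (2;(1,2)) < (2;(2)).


|primitive collections| = 12. Relations:

  • {0,2}:  v_{0} + v_{2} = 0  so sig = (2;())
  • {1,3}:  v_{1} + v_{3} = 0  so sig = (2;())
  • {1,6}:  v_{1} + v_{6} = v_{4}  so sig = (2;(1))
  • {3,4}:  v_{3} + v_{4} = v_{6}  so sig = (2;(1))
  • {5,6}:  v_{5} + v_{6} = v_{0}  so sig = (2;(1))
  • {5,7}:  v_{5} + v_{7} = v_{3}  so sig = (2;(1))
  • {0,1}:  v_{0} + v_{1} = v_{4} + v_{5}  so sig = (2;(1,1))
  • {0,7}:  v_{0} + v_{7} = v_{3} + v_{6}  so sig = (2;(1,1))
  • {1,7}:  v_{1} + v_{7} = v_{2} + v_{6}  so sig = (2;(1,1))
  • {4,7}:  v_{4} + v_{7} = v_{2} + 2·v_{6}  so sig = (2;(1,2))
  • {2,3,6}:  v_{2} + v_{3} + v_{6} = v_{7}  so sig = (3;(1))
  • {2,4,5}:  v_{2} + v_{4} + v_{5} = v_{1}  so sig = (3;(1))

Signatures (|P|; sorted positive RHS coefficients), sorted:
    |P|=2: 10 collections, coeffs (), (), (1), (1), (1), (1), (1,1), (1,1), (1,1), (1,2)
    |P|=3: 2 collections, coeffs (1), (1)


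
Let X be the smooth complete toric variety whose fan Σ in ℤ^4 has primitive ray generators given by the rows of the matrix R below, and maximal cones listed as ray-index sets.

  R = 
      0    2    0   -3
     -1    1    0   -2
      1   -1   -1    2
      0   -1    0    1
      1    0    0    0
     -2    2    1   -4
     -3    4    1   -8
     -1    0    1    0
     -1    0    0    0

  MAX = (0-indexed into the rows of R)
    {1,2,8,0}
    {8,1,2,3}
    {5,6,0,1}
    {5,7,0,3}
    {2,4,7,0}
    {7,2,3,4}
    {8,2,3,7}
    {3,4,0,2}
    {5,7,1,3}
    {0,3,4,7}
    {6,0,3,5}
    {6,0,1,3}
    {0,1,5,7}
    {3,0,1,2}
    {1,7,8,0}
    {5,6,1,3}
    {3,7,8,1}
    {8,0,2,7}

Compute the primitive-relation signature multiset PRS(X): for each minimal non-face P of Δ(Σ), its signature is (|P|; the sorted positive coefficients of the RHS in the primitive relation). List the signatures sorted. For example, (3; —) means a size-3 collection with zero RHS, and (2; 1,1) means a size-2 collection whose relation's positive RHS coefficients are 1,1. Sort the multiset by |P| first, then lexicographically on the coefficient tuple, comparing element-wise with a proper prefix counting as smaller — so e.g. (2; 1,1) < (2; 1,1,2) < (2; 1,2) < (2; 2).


14 minimal non-faces of Δ(Σ) (on 9 rays):

  P = {4,8}:  v_{4} + v_{8} = 0 — sig = (2; —)
  P = {2,5}:  v_{2} + v_{5} = v_{1} — sig = (2; 1)
  P = {1,4}:  v_{1} + v_{4} = v_{0} + v_{3} — sig = (2; 1,1)
  P = {2,6}:  v_{2} + v_{6} = v_{0} + 2·v_{1} + v_{3} — sig = (2; 1,1,2)
  P = {5,8}:  v_{5} + v_{8} = 2·v_{1} + v_{7} — sig = (2; 1,2)
  P = {6,8}:  v_{6} + v_{8} = 2·v_{1} + v_{5} — sig = (2; 1,2)
  P = {4,5}:  v_{4} + v_{5} = 2·v_{0} + 2·v_{3} + v_{7} — sig = (2; 1,2,2)
  P = {4,6}:  v_{4} + v_{6} = 2·v_{0} + 2·v_{3} + v_{5} — sig = (2; 1,2,2)
  P = {6,7}:  v_{6} + v_{7} = 2·v_{5} — sig = (2; 2)
  P = {0,3,8}:  v_{0} + v_{3} + v_{8} = v_{1} — sig = (3; 1)
  P = {1,2,7}:  v_{1} + v_{2} + v_{7} = v_{8} — sig = (3; 1)
  P = {0,2,3,7}:  v_{0} + v_{2} + v_{3} + v_{7} = 0 — sig = (4; —)
  P = {0,1,3,5}:  v_{0} + v_{1} + v_{3} + v_{5} = v_{6} — sig = (4; 1)
  P = {0,1,3,7}:  v_{0} + v_{1} + v_{3} + v_{7} = v_{5} — sig = (4; 1)

Signatures (|P|; sorted positive RHS coefficients), sorted:
    (2; —)
    (2; 1)
    (2; 1,1)
    (2; 1,1,2)
    (2; 1,2)
    (2; 1,2)
    (2; 1,2,2)
    (2; 1,2,2)
    (2; 2)
    (3; 1)
    (3; 1)
    (4; —)
    (4; 1)
    (4; 1)


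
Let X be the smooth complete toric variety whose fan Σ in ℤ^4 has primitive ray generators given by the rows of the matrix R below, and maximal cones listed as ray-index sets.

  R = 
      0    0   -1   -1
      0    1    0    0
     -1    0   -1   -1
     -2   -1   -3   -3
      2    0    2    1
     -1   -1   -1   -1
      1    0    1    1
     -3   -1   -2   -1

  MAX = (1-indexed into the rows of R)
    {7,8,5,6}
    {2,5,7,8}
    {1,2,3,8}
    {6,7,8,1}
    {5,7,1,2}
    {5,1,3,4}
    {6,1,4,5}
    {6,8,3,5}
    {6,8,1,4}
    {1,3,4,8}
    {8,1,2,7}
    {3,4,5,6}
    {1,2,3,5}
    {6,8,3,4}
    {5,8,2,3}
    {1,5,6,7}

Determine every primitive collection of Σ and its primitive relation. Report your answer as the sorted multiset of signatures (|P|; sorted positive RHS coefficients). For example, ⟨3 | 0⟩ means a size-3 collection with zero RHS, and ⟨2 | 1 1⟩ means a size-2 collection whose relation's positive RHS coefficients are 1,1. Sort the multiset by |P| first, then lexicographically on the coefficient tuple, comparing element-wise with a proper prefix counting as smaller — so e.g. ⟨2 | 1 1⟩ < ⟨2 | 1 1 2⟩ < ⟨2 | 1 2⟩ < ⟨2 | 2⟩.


Primitive collections (7):

  • {3,7}:  v_{3} + v_{7} = 0  so sig = ⟨2 | 0⟩
  • {2,6}:  v_{2} + v_{6} = v_{3}  so sig = ⟨2 | 1⟩
  • {4,7}:  v_{4} + v_{7} = v_{1} + v_{6}  so sig = ⟨2 | 1 1⟩
  • {2,4}:  v_{2} + v_{4} = v_{1} + 2·v_{3}  so sig = ⟨2 | 1 2⟩
  • {1,3,6}:  v_{1} + v_{3} + v_{6} = v_{4}  so sig = ⟨3 | 1⟩
  • {1,5,8}:  v_{1} + v_{5} + v_{8} = v_{6}  so sig = ⟨3 | 1⟩
  • {4,5,8}:  v_{4} + v_{5} + v_{8} = v_{3} + 2·v_{6}  so sig = ⟨3 | 1 2⟩

Hence PRS(X_Σ) =
{ ⟨2 | 0⟩,  ⟨2 | 1⟩,  ⟨2 | 1 1⟩,  ⟨2 | 1 2⟩,  ⟨3 | 1⟩ ×2,  ⟨3 | 1 2⟩ }


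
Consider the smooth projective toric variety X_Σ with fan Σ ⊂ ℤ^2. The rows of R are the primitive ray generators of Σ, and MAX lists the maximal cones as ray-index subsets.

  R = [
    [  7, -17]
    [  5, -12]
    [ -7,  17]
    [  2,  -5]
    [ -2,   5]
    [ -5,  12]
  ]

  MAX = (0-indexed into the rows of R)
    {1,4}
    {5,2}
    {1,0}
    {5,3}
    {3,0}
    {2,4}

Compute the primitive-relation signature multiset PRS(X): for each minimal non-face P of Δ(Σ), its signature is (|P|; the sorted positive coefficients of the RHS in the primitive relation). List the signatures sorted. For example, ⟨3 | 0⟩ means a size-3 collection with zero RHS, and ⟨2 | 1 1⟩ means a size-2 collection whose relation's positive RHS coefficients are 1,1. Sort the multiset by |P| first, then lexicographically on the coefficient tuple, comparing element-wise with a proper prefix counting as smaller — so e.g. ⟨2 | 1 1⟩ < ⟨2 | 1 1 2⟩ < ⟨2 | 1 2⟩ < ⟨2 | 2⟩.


9 collections generate NE(X_Σ); each relation:

  P={0,2}:  v_{0} + v_{2} = 0 — sig = ⟨2 | 0⟩
  P={1,5}:  v_{1} + v_{5} = 0 — sig = ⟨2 | 0⟩
  P={3,4}:  v_{3} + v_{4} = 0 — sig = ⟨2 | 0⟩
  P={0,4}:  v_{0} + v_{4} = v_{1} — sig = ⟨2 | 1⟩
  P={0,5}:  v_{0} + v_{5} = v_{3} — sig = ⟨2 | 1⟩
  P={1,2}:  v_{1} + v_{2} = v_{4} — sig = ⟨2 | 1⟩
  P={1,3}:  v_{1} + v_{3} = v_{0} — sig = ⟨2 | 1⟩
  P={2,3}:  v_{2} + v_{3} = v_{5} — sig = ⟨2 | 1⟩
  P={4,5}:  v_{4} + v_{5} = v_{2} — sig = ⟨2 | 1⟩

Sorted signature multiset PRS(X):
[⟨2 | 0⟩, ⟨2 | 0⟩, ⟨2 | 0⟩, ⟨2 | 1⟩, ⟨2 | 1⟩, ⟨2 | 1⟩, ⟨2 | 1⟩, ⟨2 | 1⟩, ⟨2 | 1⟩]


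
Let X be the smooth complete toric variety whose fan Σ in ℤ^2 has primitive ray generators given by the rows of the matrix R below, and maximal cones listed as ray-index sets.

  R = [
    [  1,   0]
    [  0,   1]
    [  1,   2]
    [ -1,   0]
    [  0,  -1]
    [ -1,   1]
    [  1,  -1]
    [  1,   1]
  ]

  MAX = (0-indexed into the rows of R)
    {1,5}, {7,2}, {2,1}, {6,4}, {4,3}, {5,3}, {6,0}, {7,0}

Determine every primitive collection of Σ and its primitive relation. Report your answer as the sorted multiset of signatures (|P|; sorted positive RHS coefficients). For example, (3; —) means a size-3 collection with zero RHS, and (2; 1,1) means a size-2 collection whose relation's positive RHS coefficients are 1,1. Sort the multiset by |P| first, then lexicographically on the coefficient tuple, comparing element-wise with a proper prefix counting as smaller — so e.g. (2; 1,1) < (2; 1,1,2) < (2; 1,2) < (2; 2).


Minimal non-faces — 20 found among 8 rays, 8 max cones:

  • {0,3}:  v_{0} + v_{3} = 0  →  sig = (2; —)
  • {1,4}:  v_{1} + v_{4} = 0  →  sig = (2; —)
  • {5,6}:  v_{5} + v_{6} = 0  →  sig = (2; —)
  • {0,1}:  v_{0} + v_{1} = v_{7}  →  sig = (2; 1)
  • {0,4}:  v_{0} + v_{4} = v_{6}  →  sig = (2; 1)
  • {0,5}:  v_{0} + v_{5} = v_{1}  →  sig = (2; 1)
  • {1,3}:  v_{1} + v_{3} = v_{5}  →  sig = (2; 1)
  • {1,6}:  v_{1} + v_{6} = v_{0}  →  sig = (2; 1)
  • {1,7}:  v_{1} + v_{7} = v_{2}  →  sig = (2; 1)
  • {2,4}:  v_{2} + v_{4} = v_{7}  →  sig = (2; 1)
  • {3,6}:  v_{3} + v_{6} = v_{4}  →  sig = (2; 1)
  • {3,7}:  v_{3} + v_{7} = v_{1}  →  sig = (2; 1)
  • {4,5}:  v_{4} + v_{5} = v_{3}  →  sig = (2; 1)
  • {4,7}:  v_{4} + v_{7} = v_{0}  →  sig = (2; 1)
  • {2,6}:  v_{2} + v_{6} = v_{0} + v_{7}  →  sig = (2; 1,1)
  • {0,2}:  v_{0} + v_{2} = 2·v_{7}  →  sig = (2; 2)
  • {2,3}:  v_{2} + v_{3} = 2·v_{1}  →  sig = (2; 2)
  • {5,7}:  v_{5} + v_{7} = 2·v_{1}  →  sig = (2; 2)
  • {6,7}:  v_{6} + v_{7} = 2·v_{0}  →  sig = (2; 2)
  • {2,5}:  v_{2} + v_{5} = 3·v_{1}  →  sig = (2; 3)

Hence PRS(X_Σ) =
    (2; —)
    (2; —)
    (2; —)
    (2; 1)
    (2; 1)
    (2; 1)
    (2; 1)
    (2; 1)
    (2; 1)
    (2; 1)
    (2; 1)
    (2; 1)
    (2; 1)
    (2; 1)
    (2; 1,1)
    (2; 2)
    (2; 2)
    (2; 2)
    (2; 2)
    (2; 3)


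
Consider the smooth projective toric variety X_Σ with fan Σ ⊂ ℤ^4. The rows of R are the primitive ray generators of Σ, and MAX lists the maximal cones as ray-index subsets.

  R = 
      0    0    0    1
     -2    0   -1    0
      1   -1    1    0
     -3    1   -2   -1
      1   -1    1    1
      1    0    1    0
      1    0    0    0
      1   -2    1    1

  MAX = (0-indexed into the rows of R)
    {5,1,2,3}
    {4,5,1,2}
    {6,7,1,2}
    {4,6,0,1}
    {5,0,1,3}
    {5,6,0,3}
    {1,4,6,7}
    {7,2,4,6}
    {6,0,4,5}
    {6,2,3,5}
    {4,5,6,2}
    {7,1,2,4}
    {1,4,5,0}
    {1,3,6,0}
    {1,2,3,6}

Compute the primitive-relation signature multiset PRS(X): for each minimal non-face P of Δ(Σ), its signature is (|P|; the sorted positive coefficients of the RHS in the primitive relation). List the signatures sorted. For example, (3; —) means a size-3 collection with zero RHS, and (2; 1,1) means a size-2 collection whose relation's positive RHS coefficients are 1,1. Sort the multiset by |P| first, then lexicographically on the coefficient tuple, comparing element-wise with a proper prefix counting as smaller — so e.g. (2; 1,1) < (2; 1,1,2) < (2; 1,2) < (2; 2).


Primitive collections (7):

  • {0,2}:  v_{0} + v_{2} = v_{4}  →  sig = (2; 1)
  • {3,4}:  v_{3} + v_{4} = v_{1}  →  sig = (2; 1)
  • {5,7}:  v_{5} + v_{7} = v_{2} + v_{4}  →  sig = (2; 1,1)
  • {0,7}:  v_{0} + v_{7} = v_{1} + 2·v_{4} + v_{6}  →  sig = (2; 1,1,2)
  • {3,7}:  v_{3} + v_{7} = 2·v_{1} + v_{2} + v_{6}  →  sig = (2; 1,1,2)
  • {1,5,6}:  v_{1} + v_{5} + v_{6} = 0  →  sig = (3; —)
  • {1,2,4,6}:  v_{1} + v_{2} + v_{4} + v_{6} = v_{7}  →  sig = (4; 1)

Signatures (|P|; sorted positive RHS coefficients), sorted:
{ (2; 1) ×2,  (2; 1,1),  (2; 1,1,2) ×2,  (3; —),  (4; 1) }


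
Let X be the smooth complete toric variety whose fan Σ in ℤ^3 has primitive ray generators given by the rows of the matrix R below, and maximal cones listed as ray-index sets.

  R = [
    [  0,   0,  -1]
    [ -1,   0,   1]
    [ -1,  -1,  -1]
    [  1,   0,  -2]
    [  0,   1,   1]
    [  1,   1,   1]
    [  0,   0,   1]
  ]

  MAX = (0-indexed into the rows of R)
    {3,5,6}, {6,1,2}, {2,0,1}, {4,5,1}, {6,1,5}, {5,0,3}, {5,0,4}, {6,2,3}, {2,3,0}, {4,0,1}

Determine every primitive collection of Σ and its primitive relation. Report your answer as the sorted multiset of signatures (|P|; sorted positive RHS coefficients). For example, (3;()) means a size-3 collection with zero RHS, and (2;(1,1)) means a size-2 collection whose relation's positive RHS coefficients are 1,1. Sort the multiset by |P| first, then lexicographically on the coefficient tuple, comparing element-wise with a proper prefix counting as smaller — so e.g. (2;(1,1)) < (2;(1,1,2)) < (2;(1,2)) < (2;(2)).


7 collections generate NE(X_Σ); each relation:

  P = {0,6}:  v_{0} + v_{6} = 0  so sig = (2;())
  P = {2,5}:  v_{2} + v_{5} = 0  so sig = (2;())
  P = {1,3}:  v_{1} + v_{3} = v_{0}  so sig = (2;(1))
  P = {2,4}:  v_{2} + v_{4} = v_{0} + v_{1}  so sig = (2;(1,1))
  P = {4,6}:  v_{4} + v_{6} = v_{1} + v_{5}  so sig = (2;(1,1))
  P = {3,4}:  v_{3} + v_{4} = 2·v_{0} + v_{5}  so sig = (2;(1,2))
  P = {0,1,5}:  v_{0} + v_{1} + v_{5} = v_{4}  so sig = (3;(1))

Signatures (|P|; sorted positive RHS coefficients), sorted:
    (2;())
    (2;())
    (2;(1))
    (2;(1,1))
    (2;(1,1))
    (2;(1,2))
    (3;(1))


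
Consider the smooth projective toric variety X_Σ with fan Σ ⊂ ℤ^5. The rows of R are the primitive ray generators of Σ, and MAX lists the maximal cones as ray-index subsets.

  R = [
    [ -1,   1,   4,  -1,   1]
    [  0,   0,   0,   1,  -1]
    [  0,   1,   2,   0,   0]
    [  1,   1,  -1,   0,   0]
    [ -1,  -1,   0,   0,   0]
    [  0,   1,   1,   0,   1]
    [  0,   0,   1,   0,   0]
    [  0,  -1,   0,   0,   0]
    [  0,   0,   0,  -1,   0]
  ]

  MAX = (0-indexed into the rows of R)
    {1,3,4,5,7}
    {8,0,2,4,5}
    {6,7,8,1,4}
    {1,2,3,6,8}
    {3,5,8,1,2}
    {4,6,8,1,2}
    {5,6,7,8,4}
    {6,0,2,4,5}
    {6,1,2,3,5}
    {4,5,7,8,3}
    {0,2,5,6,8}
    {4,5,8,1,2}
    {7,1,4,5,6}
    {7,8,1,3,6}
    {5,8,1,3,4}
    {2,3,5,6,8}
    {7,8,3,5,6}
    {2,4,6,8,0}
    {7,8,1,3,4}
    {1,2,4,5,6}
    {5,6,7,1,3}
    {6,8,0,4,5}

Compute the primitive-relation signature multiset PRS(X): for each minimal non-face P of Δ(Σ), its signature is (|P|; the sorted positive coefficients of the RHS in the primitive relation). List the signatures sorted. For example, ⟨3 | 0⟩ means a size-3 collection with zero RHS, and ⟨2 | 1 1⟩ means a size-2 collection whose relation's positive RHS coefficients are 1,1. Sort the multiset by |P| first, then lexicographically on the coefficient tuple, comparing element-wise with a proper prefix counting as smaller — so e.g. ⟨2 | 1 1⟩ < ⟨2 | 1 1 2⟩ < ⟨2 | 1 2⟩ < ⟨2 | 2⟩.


|primitive collections| = 9. Relations:

  {0,3}:  v_{0} + v_{3} = v_{2} + v_{5} + v_{8} — sig = ⟨2 | 1 1 1⟩
  {0,7}:  v_{0} + v_{7} = v_{4} + v_{5} + 3·v_{6} + v_{8} — sig = ⟨2 | 1 1 1 3⟩
  {0,1}:  v_{0} + v_{1} = 2·v_{2} + v_{4} — sig = ⟨2 | 1 2⟩
  {2,7}:  v_{2} + v_{7} = 2·v_{6} — sig = ⟨2 | 2⟩
  {3,4,6}:  v_{3} + v_{4} + v_{6} = 0 — sig = ⟨3 | 0⟩
  {2,3,4}:  v_{2} + v_{3} + v_{4} = v_{1} + v_{5} + v_{8} — sig = ⟨3 | 1 1 1⟩
  {1,5,6,8}:  v_{1} + v_{5} + v_{6} + v_{8} = v_{2} — sig = ⟨4 | 1⟩
  {1,5,7,8}:  v_{1} + v_{5} + v_{7} + v_{8} = v_{6} — sig = ⟨4 | 1⟩
  {2,4,5,6,8}:  v_{2} + v_{4} + v_{5} + v_{6} + v_{8} = v_{0} — sig = ⟨5 | 1⟩

Hence PRS(X_Σ) =
[⟨2 | 1 1 1⟩, ⟨2 | 1 1 1 3⟩, ⟨2 | 1 2⟩, ⟨2 | 2⟩, ⟨3 | 0⟩, ⟨3 | 1 1 1⟩, ⟨4 | 1⟩, ⟨4 | 1⟩, ⟨5 | 1⟩]


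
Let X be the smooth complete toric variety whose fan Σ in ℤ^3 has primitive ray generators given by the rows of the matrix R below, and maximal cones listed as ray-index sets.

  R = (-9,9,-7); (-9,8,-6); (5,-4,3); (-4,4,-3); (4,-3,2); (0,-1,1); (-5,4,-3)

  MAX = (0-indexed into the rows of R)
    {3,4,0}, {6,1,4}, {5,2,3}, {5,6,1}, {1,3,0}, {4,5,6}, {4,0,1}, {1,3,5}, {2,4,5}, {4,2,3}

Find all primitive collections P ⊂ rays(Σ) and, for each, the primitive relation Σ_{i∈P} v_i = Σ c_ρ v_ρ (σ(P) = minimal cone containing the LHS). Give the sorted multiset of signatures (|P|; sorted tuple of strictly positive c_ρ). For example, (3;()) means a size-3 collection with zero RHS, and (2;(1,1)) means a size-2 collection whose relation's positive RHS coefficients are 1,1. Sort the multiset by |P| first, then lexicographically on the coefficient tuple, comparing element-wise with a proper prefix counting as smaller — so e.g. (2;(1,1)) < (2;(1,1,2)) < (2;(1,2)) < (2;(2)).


Σ has 9 primitive collections:

  {2,6}:  v_{2} + v_{6} = 0  so sig = (2;())
  {0,5}:  v_{0} + v_{5} = v_{1}  so sig = (2;(1))
  {1,2}:  v_{1} + v_{2} = v_{3}  so sig = (2;(1))
  {3,6}:  v_{3} + v_{6} = v_{1}  so sig = (2;(1))
  {0,2}:  v_{0} + v_{2} = 2·v_{3} + v_{4}  so sig = (2;(1,2))
  {0,6}:  v_{0} + v_{6} = 2·v_{1} + v_{4}  so sig = (2;(1,2))
  {3,4,5}:  v_{3} + v_{4} + v_{5} = 0  so sig = (3;())
  {1,3,4}:  v_{1} + v_{3} + v_{4} = v_{0}  so sig = (3;(1))
  {1,4,5}:  v_{1} + v_{4} + v_{5} = v_{6}  so sig = (3;(1))

Sorted signature multiset PRS(X):
{ (2;()),  (2;(1)) ×3,  (2;(1,2)) ×2,  (3;()),  (3;(1)) ×2 }


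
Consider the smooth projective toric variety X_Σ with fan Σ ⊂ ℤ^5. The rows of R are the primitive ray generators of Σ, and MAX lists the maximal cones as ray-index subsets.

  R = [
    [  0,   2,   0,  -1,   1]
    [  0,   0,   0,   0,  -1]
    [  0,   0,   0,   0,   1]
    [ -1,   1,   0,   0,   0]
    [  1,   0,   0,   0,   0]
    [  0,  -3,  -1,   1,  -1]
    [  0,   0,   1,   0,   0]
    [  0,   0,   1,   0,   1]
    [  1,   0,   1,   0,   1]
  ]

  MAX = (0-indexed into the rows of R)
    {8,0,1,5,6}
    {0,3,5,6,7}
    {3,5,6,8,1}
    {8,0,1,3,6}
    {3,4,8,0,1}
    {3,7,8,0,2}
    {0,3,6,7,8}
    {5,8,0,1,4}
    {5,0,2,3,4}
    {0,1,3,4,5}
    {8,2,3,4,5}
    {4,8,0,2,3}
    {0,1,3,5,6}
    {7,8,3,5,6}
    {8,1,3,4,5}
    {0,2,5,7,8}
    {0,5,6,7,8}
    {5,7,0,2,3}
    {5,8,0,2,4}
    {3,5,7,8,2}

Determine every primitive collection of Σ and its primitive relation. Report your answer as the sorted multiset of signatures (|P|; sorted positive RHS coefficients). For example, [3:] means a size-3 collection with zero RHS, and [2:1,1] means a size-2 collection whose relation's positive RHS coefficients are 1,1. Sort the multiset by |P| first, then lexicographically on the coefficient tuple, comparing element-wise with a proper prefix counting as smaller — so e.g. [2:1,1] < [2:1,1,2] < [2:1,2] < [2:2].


The 6 primitive collections of Σ (r=9, n=5):

  P = {1,2}:  v_{1} + v_{2} = 0  →  sig = [2:]
  P = {1,7}:  v_{1} + v_{7} = v_{6}  →  sig = [2:1]
  P = {2,6}:  v_{2} + v_{6} = v_{7}  →  sig = [2:1]
  P = {4,7}:  v_{4} + v_{7} = v_{8}  →  sig = [2:1]
  P = {4,6}:  v_{4} + v_{6} = v_{1} + v_{8}  →  sig = [2:1,1]
  P = {0,3,5,8}:  v_{0} + v_{3} + v_{5} + v_{8} = v_{2}  →  sig = [4:1]

Sorted signature multiset PRS(X):
    [2:]
    [2:1]
    [2:1]
    [2:1]
    [2:1,1]
    [4:1]


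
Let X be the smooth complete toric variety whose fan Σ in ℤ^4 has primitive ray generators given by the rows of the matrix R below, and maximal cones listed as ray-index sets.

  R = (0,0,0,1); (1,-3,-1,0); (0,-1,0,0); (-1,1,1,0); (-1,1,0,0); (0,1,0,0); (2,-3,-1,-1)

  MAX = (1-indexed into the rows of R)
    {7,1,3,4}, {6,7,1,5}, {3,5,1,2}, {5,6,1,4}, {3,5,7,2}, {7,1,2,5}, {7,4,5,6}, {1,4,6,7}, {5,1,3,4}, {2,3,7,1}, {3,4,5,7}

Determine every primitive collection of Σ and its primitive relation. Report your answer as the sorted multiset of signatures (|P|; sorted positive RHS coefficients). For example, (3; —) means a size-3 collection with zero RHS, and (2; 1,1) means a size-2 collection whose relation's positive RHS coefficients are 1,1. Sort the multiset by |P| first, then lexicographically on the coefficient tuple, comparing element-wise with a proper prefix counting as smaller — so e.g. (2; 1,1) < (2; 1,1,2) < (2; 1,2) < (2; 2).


|primitive collections| = 5. Relations:

  • {3,6}:  v_{3} + v_{6} = 0  →  sig = (2; —)
  • {2,6}:  v_{2} + v_{6} = v_{1} + v_{5} + v_{7}  →  sig = (2; 1,1,1)
  • {2,4}:  v_{2} + v_{4} = 2·v_{3}  →  sig = (2; 2)
  • {1,3,5,7}:  v_{1} + v_{3} + v_{5} + v_{7} = v_{2}  →  sig = (4; 1)
  • {1,4,5,7}:  v_{1} + v_{4} + v_{5} + v_{7} = v_{3}  →  sig = (4; 1)

so the primitive-relation signature multiset is
    |P|=2: 3 collections, coeffs (), (1,1,1), (2)
    |P|=4: 2 collections, coeffs (1), (1)


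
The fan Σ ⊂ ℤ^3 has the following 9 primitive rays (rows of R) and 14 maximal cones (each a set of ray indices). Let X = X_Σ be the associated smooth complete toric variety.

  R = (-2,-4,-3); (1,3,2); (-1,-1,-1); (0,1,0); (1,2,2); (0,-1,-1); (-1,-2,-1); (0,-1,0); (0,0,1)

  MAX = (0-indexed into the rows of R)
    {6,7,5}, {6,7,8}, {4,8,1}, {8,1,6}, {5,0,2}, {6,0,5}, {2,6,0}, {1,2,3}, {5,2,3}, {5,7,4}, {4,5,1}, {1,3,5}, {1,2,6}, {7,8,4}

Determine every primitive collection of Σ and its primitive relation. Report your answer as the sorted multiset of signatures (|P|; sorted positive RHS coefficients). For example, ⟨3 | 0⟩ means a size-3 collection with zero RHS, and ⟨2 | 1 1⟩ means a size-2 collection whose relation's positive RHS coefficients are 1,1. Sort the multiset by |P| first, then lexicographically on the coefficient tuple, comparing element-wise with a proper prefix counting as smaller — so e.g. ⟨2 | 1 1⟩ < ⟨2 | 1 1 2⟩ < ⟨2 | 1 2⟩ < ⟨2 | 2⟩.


Δ(Σ) — 9 vertices, 18 min non-faces:

  • {3,7}:  v_{3} + v_{7} = 0  so sig = ⟨2 | 0⟩
  • {0,1}:  v_{0} + v_{1} = v_{2}  so sig = ⟨2 | 1⟩
  • {0,4}:  v_{0} + v_{4} = v_{6}  so sig = ⟨2 | 1⟩
  • {1,7}:  v_{1} + v_{7} = v_{4}  so sig = ⟨2 | 1⟩
  • {2,7}:  v_{2} + v_{7} = v_{6}  so sig = ⟨2 | 1⟩
  • {3,4}:  v_{3} + v_{4} = v_{1}  so sig = ⟨2 | 1⟩
  • {3,6}:  v_{3} + v_{6} = v_{2}  so sig = ⟨2 | 1⟩
  • {4,6}:  v_{4} + v_{6} = v_{8}  so sig = ⟨2 | 1⟩
  • {5,8}:  v_{5} + v_{8} = v_{7}  so sig = ⟨2 | 1⟩
  • {2,4}:  v_{2} + v_{4} = v_{1} + v_{6}  so sig = ⟨2 | 1 1⟩
  • {3,8}:  v_{3} + v_{8} = v_{1} + v_{6}  so sig = ⟨2 | 1 1⟩
  • {0,3}:  v_{0} + v_{3} = 2·v_{2} + v_{5}  so sig = ⟨2 | 1 2⟩
  • {0,7}:  v_{0} + v_{7} = v_{5} + 2·v_{6}  so sig = ⟨2 | 1 2⟩
  • {2,8}:  v_{2} + v_{8} = v_{1} + 2·v_{6}  so sig = ⟨2 | 1 2⟩
  • {0,8}:  v_{0} + v_{8} = 2·v_{6}  so sig = ⟨2 | 2⟩
  • {1,5,6}:  v_{1} + v_{5} + v_{6} = 0  so sig = ⟨3 | 0⟩
  • {1,2,5}:  v_{1} + v_{2} + v_{5} = v_{3}  so sig = ⟨3 | 1⟩
  • {2,5,6}:  v_{2} + v_{5} + v_{6} = v_{0}  so sig = ⟨3 | 1⟩

Signatures (|P|; sorted positive RHS coefficients), sorted:
    ⟨2 | 0⟩
    ⟨2 | 1⟩
    ⟨2 | 1⟩
    ⟨2 | 1⟩
    ⟨2 | 1⟩
    ⟨2 | 1⟩
    ⟨2 | 1⟩
    ⟨2 | 1⟩
    ⟨2 | 1⟩
    ⟨2 | 1 1⟩
    ⟨2 | 1 1⟩
    ⟨2 | 1 2⟩
    ⟨2 | 1 2⟩
    ⟨2 | 1 2⟩
    ⟨2 | 2⟩
    ⟨3 | 0⟩
    ⟨3 | 1⟩
    ⟨3 | 1⟩


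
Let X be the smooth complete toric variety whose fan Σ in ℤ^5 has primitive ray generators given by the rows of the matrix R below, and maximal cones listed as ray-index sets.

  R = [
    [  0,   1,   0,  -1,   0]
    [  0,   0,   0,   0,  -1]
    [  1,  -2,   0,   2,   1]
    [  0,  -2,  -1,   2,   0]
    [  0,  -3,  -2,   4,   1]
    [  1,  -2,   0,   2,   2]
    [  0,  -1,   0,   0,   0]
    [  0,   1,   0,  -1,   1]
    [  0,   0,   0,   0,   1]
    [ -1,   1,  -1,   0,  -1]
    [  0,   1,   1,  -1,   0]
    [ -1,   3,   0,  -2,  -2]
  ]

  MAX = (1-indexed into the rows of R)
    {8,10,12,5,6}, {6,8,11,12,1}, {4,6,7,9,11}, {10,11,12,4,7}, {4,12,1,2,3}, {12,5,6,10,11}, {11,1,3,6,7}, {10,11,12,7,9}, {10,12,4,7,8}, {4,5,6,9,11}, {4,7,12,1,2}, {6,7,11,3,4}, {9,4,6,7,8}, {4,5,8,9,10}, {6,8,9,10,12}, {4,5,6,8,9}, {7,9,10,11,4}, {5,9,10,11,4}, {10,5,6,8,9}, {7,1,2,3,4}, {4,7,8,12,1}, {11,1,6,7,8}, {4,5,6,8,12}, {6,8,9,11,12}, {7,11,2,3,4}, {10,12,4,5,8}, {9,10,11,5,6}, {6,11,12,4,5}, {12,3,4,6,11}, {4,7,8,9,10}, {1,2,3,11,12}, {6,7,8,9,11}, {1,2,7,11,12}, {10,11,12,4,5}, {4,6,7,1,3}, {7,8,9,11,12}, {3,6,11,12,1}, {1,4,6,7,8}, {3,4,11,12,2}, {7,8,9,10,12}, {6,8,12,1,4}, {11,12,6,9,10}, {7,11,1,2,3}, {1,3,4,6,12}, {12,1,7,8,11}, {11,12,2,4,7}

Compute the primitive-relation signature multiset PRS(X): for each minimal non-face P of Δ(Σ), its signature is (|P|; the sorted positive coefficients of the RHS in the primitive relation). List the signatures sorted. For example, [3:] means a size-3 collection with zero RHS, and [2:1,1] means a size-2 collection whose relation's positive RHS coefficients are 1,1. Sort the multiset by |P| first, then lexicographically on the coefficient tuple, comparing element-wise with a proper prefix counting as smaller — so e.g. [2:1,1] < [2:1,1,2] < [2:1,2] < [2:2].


Minimal non-faces — 23 found among 12 rays, 46 max cones:

  P = {2,9}:  v_{2} + v_{9} = 0  →  sig = [2:]
  P = {1,9}:  v_{1} + v_{9} = v_{8}  →  sig = [2:1]
  P = {2,6}:  v_{2} + v_{6} = v_{3}  →  sig = [2:1]
  P = {2,8}:  v_{2} + v_{8} = v_{1}  →  sig = [2:1]
  P = {3,9}:  v_{3} + v_{9} = v_{6}  →  sig = [2:1]
  P = {2,10}:  v_{2} + v_{10} = v_{4} + v_{12}  →  sig = [2:1,1]
  P = {3,8}:  v_{3} + v_{8} = v_{1} + v_{6}  →  sig = [2:1,1]
  P = {1,10}:  v_{1} + v_{10} = v_{4} + v_{8} + v_{12}  →  sig = [2:1,1,1]
  P = {3,10}:  v_{3} + v_{10} = v_{4} + v_{6} + v_{12}  →  sig = [2:1,1,1]
  P = {1,5}:  v_{1} + v_{5} = 2·v_{4} + v_{6} + v_{8} + v_{12}  →  sig = [2:1,1,1,2]
  P = {2,5}:  v_{2} + v_{5} = 2·v_{4} + v_{6} + v_{12}  →  sig = [2:1,1,2]
  P = {5,7}:  v_{5} + v_{7} = 2·v_{4} + v_{9}  →  sig = [2:1,2]
  P = {3,5}:  v_{3} + v_{5} = 2·v_{4} + 2·v_{6} + v_{12}  →  sig = [2:1,2,2]
  P = {1,4,11}:  v_{1} + v_{4} + v_{11} = 0  →  sig = [3:]
  P = {6,7,12}:  v_{6} + v_{7} + v_{12} = 0  →  sig = [3:]
  P = {3,7,12}:  v_{3} + v_{7} + v_{12} = v_{2}  →  sig = [3:1]
  P = {4,6,10}:  v_{4} + v_{6} + v_{10} = v_{5}  →  sig = [3:1]
  P = {4,8,11}:  v_{4} + v_{8} + v_{11} = v_{9}  →  sig = [3:1]
  P = {4,9,12}:  v_{4} + v_{9} + v_{12} = v_{10}  →  sig = [3:1]
  P = {6,7,10}:  v_{6} + v_{7} + v_{10} = v_{4} + v_{9}  →  sig = [3:1,1]
  P = {5,8,11}:  v_{5} + v_{8} + v_{11} = v_{6} + v_{9} + v_{10}  →  sig = [3:1,1,1]
  P = {5,9,12}:  v_{5} + v_{9} + v_{12} = v_{6} + 2·v_{10}  →  sig = [3:1,2]
  P = {8,10,11}:  v_{8} + v_{10} + v_{11} = 2·v_{9} + v_{12}  →  sig = [3:1,2]

Hence PRS(X_Σ) =
    [2:]
    [2:1]
    [2:1]
    [2:1]
    [2:1]
    [2:1,1]
    [2:1,1]
    [2:1,1,1]
    [2:1,1,1]
    [2:1,1,1,2]
    [2:1,1,2]
    [2:1,2]
    [2:1,2,2]
    [3:]
    [3:]
    [3:1]
    [3:1]
    [3:1]
    [3:1]
    [3:1,1]
    [3:1,1,1]
    [3:1,2]
    [3:1,2]


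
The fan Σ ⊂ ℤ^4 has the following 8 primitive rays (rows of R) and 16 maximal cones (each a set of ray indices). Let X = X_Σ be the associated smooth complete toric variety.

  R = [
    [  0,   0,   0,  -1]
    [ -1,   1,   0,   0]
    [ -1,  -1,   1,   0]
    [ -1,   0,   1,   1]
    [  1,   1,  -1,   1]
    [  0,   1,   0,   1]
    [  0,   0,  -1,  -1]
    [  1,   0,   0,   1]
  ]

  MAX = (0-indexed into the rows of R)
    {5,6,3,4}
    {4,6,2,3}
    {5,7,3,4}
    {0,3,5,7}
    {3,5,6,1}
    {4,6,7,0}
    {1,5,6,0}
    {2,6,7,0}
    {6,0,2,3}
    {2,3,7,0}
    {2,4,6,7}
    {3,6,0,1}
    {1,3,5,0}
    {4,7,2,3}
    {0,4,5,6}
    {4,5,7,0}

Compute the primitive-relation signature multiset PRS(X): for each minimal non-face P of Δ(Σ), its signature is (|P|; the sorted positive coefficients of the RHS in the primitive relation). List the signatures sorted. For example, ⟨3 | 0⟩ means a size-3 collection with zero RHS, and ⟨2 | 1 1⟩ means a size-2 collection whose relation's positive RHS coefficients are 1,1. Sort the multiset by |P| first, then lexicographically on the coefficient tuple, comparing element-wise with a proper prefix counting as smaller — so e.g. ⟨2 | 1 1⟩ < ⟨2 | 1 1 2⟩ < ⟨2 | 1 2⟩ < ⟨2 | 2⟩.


|primitive collections| = 9. Relations:

  {1,7}:  v_{1} + v_{7} = v_{5} ; sig = ⟨2 | 1⟩
  {2,5}:  v_{2} + v_{5} = v_{3} ; sig = ⟨2 | 1⟩
  {1,2}:  v_{1} + v_{2} = v_{0} + 2·v_{3} + v_{6} ; sig = ⟨2 | 1 1 2⟩
  {1,4}:  v_{1} + v_{4} = 2·v_{5} + v_{6} ; sig = ⟨2 | 1 2⟩
  {0,2,4}:  v_{0} + v_{2} + v_{4} = 0 ; sig = ⟨3 | 0⟩
  {0,3,4}:  v_{0} + v_{3} + v_{4} = v_{5} ; sig = ⟨3 | 1⟩
  {5,6,7}:  v_{5} + v_{6} + v_{7} = v_{4} ; sig = ⟨3 | 1⟩
  {3,6,7}:  v_{3} + v_{6} + v_{7} = v_{2} + v_{4} ; sig = ⟨3 | 1 1⟩
  {0,3,5,6}:  v_{0} + v_{3} + v_{5} + v_{6} = v_{1} ; sig = ⟨4 | 1⟩

Signatures (|P|; sorted positive RHS coefficients), sorted:
    ⟨2 | 1⟩
    ⟨2 | 1⟩
    ⟨2 | 1 1 2⟩
    ⟨2 | 1 2⟩
    ⟨3 | 0⟩
    ⟨3 | 1⟩
    ⟨3 | 1⟩
    ⟨3 | 1 1⟩
    ⟨4 | 1⟩


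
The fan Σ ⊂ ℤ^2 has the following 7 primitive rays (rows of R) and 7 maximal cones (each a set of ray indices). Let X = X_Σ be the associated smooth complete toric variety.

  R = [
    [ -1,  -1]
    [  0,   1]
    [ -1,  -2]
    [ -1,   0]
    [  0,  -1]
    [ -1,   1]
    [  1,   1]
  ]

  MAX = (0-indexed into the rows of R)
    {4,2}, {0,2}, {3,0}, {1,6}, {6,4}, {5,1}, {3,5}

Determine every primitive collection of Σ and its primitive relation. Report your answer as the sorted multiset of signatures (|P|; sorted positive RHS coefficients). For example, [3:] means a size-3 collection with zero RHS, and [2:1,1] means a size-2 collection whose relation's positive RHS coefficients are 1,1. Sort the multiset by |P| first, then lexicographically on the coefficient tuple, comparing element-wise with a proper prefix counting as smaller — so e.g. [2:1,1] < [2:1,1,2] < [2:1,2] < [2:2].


Minimal non-faces — 14 found among 7 rays, 7 max cones:

  P = {0,6}:  v_{0} + v_{6} = 0 ; sig = [2:]
  P = {1,4}:  v_{1} + v_{4} = 0 ; sig = [2:]
  P = {0,1}:  v_{0} + v_{1} = v_{3} ; sig = [2:1]
  P = {0,4}:  v_{0} + v_{4} = v_{2} ; sig = [2:1]
  P = {1,2}:  v_{1} + v_{2} = v_{0} ; sig = [2:1]
  P = {1,3}:  v_{1} + v_{3} = v_{5} ; sig = [2:1]
  P = {2,6}:  v_{2} + v_{6} = v_{4} ; sig = [2:1]
  P = {3,4}:  v_{3} + v_{4} = v_{0} ; sig = [2:1]
  P = {3,6}:  v_{3} + v_{6} = v_{1} ; sig = [2:1]
  P = {4,5}:  v_{4} + v_{5} = v_{3} ; sig = [2:1]
  P = {2,5}:  v_{2} + v_{5} = v_{0} + v_{3} ; sig = [2:1,1]
  P = {0,5}:  v_{0} + v_{5} = 2·v_{3} ; sig = [2:2]
  P = {2,3}:  v_{2} + v_{3} = 2·v_{0} ; sig = [2:2]
  P = {5,6}:  v_{5} + v_{6} = 2·v_{1} ; sig = [2:2]

Sorted signature multiset PRS(X):
[[2:], [2:], [2:1], [2:1], [2:1], [2:1], [2:1], [2:1], [2:1], [2:1], [2:1,1], [2:2], [2:2], [2:2]]


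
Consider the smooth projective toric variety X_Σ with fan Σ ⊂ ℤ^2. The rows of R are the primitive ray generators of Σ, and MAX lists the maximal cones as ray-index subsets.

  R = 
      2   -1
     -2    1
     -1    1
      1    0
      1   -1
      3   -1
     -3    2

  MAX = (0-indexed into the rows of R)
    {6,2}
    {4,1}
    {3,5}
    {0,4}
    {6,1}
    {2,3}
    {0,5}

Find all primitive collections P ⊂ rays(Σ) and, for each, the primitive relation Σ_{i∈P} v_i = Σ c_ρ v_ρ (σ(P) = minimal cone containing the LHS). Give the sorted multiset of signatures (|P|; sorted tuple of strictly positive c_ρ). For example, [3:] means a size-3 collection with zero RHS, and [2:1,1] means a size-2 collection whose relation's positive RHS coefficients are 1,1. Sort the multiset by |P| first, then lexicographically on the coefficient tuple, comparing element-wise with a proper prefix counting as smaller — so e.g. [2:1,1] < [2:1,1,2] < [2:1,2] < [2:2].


|primitive collections| = 14. Relations:

  P = {0,1}:  v_{0} + v_{1} = 0  →  sig = [2:]
  P = {2,4}:  v_{2} + v_{4} = 0  →  sig = [2:]
  P = {0,2}:  v_{0} + v_{2} = v_{3}  →  sig = [2:1]
  P = {0,3}:  v_{0} + v_{3} = v_{5}  →  sig = [2:1]
  P = {0,6}:  v_{0} + v_{6} = v_{2}  →  sig = [2:1]
  P = {1,2}:  v_{1} + v_{2} = v_{6}  →  sig = [2:1]
  P = {1,3}:  v_{1} + v_{3} = v_{2}  →  sig = [2:1]
  P = {1,5}:  v_{1} + v_{5} = v_{3}  →  sig = [2:1]
  P = {3,4}:  v_{3} + v_{4} = v_{0}  →  sig = [2:1]
  P = {4,6}:  v_{4} + v_{6} = v_{1}  →  sig = [2:1]
  P = {5,6}:  v_{5} + v_{6} = v_{2} + v_{3}  →  sig = [2:1,1]
  P = {2,5}:  v_{2} + v_{5} = 2·v_{3}  →  sig = [2:2]
  P = {3,6}:  v_{3} + v_{6} = 2·v_{2}  →  sig = [2:2]
  P = {4,5}:  v_{4} + v_{5} = 2·v_{0}  →  sig = [2:2]

Sorted signature multiset PRS(X):
[[2:], [2:], [2:1], [2:1], [2:1], [2:1], [2:1], [2:1], [2:1], [2:1], [2:1,1], [2:2], [2:2], [2:2]]


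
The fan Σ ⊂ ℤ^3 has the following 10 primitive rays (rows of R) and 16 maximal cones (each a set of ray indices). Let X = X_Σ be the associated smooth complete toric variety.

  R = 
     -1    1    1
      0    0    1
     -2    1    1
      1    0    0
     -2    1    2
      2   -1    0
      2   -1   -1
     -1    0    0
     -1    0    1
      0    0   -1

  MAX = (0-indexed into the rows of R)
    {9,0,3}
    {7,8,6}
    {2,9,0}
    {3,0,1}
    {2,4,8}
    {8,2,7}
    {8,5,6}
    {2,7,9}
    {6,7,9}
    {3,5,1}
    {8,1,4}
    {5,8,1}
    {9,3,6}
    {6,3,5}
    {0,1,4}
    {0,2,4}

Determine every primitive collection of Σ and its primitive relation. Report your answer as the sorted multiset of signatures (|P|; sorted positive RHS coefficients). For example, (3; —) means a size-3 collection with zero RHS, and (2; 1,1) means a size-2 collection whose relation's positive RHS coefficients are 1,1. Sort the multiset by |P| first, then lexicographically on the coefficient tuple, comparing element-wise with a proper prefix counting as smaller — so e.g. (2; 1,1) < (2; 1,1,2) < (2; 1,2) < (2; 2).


Minimal non-faces — 21 found among 10 rays, 16 max cones:

  • {1,9}:  v_{1} + v_{9} = 0  →  sig = (2; —)
  • {2,6}:  v_{2} + v_{6} = 0  →  sig = (2; —)
  • {3,7}:  v_{3} + v_{7} = 0  →  sig = (2; —)
  • {0,6}:  v_{0} + v_{6} = v_{3}  →  sig = (2; 1)
  • {0,7}:  v_{0} + v_{7} = v_{2}  →  sig = (2; 1)
  • {0,8}:  v_{0} + v_{8} = v_{4}  →  sig = (2; 1)
  • {1,2}:  v_{1} + v_{2} = v_{4}  →  sig = (2; 1)
  • {1,6}:  v_{1} + v_{6} = v_{5}  →  sig = (2; 1)
  • {1,7}:  v_{1} + v_{7} = v_{8}  →  sig = (2; 1)
  • {2,3}:  v_{2} + v_{3} = v_{0}  →  sig = (2; 1)
  • {2,5}:  v_{2} + v_{5} = v_{1}  →  sig = (2; 1)
  • {3,8}:  v_{3} + v_{8} = v_{1}  →  sig = (2; 1)
  • {4,6}:  v_{4} + v_{6} = v_{1}  →  sig = (2; 1)
  • {4,9}:  v_{4} + v_{9} = v_{2}  →  sig = (2; 1)
  • {5,9}:  v_{5} + v_{9} = v_{6}  →  sig = (2; 1)
  • {8,9}:  v_{8} + v_{9} = v_{7}  →  sig = (2; 1)
  • {0,5}:  v_{0} + v_{5} = v_{1} + v_{3}  →  sig = (2; 1,1)
  • {3,4}:  v_{3} + v_{4} = v_{0} + v_{1}  →  sig = (2; 1,1)
  • {4,7}:  v_{4} + v_{7} = v_{2} + v_{8}  →  sig = (2; 1,1)
  • {5,7}:  v_{5} + v_{7} = v_{6} + v_{8}  →  sig = (2; 1,1)
  • {4,5}:  v_{4} + v_{5} = 2·v_{1}  →  sig = (2; 2)

so the primitive-relation signature multiset is
[(2; —), (2; —), (2; —), (2; 1), (2; 1), (2; 1), (2; 1), (2; 1), (2; 1), (2; 1), (2; 1), (2; 1), (2; 1), (2; 1), (2; 1), (2; 1), (2; 1,1), (2; 1,1), (2; 1,1), (2; 1,1), (2; 2)]
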